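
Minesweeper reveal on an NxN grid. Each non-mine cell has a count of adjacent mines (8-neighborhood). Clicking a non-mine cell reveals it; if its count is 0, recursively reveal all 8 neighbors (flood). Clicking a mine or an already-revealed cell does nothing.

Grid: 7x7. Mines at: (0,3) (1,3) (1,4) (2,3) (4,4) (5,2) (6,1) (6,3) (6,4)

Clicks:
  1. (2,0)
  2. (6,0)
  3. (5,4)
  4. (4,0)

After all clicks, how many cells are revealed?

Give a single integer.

Answer: 19

Derivation:
Click 1 (2,0) count=0: revealed 17 new [(0,0) (0,1) (0,2) (1,0) (1,1) (1,2) (2,0) (2,1) (2,2) (3,0) (3,1) (3,2) (4,0) (4,1) (4,2) (5,0) (5,1)] -> total=17
Click 2 (6,0) count=1: revealed 1 new [(6,0)] -> total=18
Click 3 (5,4) count=3: revealed 1 new [(5,4)] -> total=19
Click 4 (4,0) count=0: revealed 0 new [(none)] -> total=19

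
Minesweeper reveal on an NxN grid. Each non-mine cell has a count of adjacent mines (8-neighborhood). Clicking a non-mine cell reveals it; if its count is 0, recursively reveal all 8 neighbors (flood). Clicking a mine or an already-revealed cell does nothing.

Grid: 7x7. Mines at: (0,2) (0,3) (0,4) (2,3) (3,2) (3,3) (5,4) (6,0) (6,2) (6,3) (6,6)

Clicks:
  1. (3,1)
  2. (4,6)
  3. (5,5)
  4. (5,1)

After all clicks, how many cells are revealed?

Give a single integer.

Click 1 (3,1) count=1: revealed 1 new [(3,1)] -> total=1
Click 2 (4,6) count=0: revealed 16 new [(0,5) (0,6) (1,4) (1,5) (1,6) (2,4) (2,5) (2,6) (3,4) (3,5) (3,6) (4,4) (4,5) (4,6) (5,5) (5,6)] -> total=17
Click 3 (5,5) count=2: revealed 0 new [(none)] -> total=17
Click 4 (5,1) count=2: revealed 1 new [(5,1)] -> total=18

Answer: 18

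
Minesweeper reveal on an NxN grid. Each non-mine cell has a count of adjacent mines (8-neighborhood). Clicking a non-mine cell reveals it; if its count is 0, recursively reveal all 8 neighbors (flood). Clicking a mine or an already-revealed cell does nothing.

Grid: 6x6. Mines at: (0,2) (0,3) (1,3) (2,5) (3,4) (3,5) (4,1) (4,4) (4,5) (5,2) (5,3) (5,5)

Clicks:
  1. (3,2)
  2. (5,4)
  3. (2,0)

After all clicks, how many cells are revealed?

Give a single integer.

Answer: 12

Derivation:
Click 1 (3,2) count=1: revealed 1 new [(3,2)] -> total=1
Click 2 (5,4) count=4: revealed 1 new [(5,4)] -> total=2
Click 3 (2,0) count=0: revealed 10 new [(0,0) (0,1) (1,0) (1,1) (1,2) (2,0) (2,1) (2,2) (3,0) (3,1)] -> total=12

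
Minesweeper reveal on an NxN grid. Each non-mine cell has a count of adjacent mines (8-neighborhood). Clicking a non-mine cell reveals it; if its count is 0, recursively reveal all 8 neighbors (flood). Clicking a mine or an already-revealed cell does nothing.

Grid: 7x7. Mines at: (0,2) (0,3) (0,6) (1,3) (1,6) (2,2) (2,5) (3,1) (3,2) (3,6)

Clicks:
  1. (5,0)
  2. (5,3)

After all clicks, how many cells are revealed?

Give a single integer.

Click 1 (5,0) count=0: revealed 24 new [(3,3) (3,4) (3,5) (4,0) (4,1) (4,2) (4,3) (4,4) (4,5) (4,6) (5,0) (5,1) (5,2) (5,3) (5,4) (5,5) (5,6) (6,0) (6,1) (6,2) (6,3) (6,4) (6,5) (6,6)] -> total=24
Click 2 (5,3) count=0: revealed 0 new [(none)] -> total=24

Answer: 24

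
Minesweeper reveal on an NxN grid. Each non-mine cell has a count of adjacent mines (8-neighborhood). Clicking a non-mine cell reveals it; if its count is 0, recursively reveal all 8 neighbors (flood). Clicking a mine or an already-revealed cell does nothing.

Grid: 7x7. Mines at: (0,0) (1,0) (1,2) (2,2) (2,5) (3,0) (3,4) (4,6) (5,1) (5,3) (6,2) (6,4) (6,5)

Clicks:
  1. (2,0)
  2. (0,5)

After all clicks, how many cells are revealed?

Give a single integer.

Click 1 (2,0) count=2: revealed 1 new [(2,0)] -> total=1
Click 2 (0,5) count=0: revealed 8 new [(0,3) (0,4) (0,5) (0,6) (1,3) (1,4) (1,5) (1,6)] -> total=9

Answer: 9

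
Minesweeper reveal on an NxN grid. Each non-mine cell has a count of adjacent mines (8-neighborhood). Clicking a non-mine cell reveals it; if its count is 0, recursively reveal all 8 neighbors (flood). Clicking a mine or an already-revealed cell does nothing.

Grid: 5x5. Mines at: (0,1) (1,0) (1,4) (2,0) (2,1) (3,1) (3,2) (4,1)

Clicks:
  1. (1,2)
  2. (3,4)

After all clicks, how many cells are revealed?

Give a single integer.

Click 1 (1,2) count=2: revealed 1 new [(1,2)] -> total=1
Click 2 (3,4) count=0: revealed 6 new [(2,3) (2,4) (3,3) (3,4) (4,3) (4,4)] -> total=7

Answer: 7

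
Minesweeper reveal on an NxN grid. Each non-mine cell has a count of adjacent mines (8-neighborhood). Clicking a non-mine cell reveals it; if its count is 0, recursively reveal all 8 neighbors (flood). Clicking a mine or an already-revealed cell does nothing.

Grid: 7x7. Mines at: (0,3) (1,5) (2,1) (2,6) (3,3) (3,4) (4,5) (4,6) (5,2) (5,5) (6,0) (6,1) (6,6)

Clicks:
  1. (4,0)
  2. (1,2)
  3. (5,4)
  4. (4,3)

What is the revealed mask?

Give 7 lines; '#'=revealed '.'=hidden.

Answer: .......
..#....
.......
##.....
##.#...
##..#..
.......

Derivation:
Click 1 (4,0) count=0: revealed 6 new [(3,0) (3,1) (4,0) (4,1) (5,0) (5,1)] -> total=6
Click 2 (1,2) count=2: revealed 1 new [(1,2)] -> total=7
Click 3 (5,4) count=2: revealed 1 new [(5,4)] -> total=8
Click 4 (4,3) count=3: revealed 1 new [(4,3)] -> total=9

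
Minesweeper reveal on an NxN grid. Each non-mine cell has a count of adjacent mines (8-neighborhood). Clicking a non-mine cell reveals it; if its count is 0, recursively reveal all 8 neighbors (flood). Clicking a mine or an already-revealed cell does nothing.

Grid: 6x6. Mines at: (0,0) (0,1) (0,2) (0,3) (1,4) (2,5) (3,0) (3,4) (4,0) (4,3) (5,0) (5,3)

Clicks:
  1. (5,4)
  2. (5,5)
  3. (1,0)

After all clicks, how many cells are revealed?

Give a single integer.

Click 1 (5,4) count=2: revealed 1 new [(5,4)] -> total=1
Click 2 (5,5) count=0: revealed 3 new [(4,4) (4,5) (5,5)] -> total=4
Click 3 (1,0) count=2: revealed 1 new [(1,0)] -> total=5

Answer: 5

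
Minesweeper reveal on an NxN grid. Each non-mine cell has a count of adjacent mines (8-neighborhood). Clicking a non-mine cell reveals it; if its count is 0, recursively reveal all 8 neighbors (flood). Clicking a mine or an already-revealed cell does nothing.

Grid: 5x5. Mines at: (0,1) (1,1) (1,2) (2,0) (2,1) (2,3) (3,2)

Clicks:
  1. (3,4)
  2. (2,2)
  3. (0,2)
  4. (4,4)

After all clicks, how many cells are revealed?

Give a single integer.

Answer: 6

Derivation:
Click 1 (3,4) count=1: revealed 1 new [(3,4)] -> total=1
Click 2 (2,2) count=5: revealed 1 new [(2,2)] -> total=2
Click 3 (0,2) count=3: revealed 1 new [(0,2)] -> total=3
Click 4 (4,4) count=0: revealed 3 new [(3,3) (4,3) (4,4)] -> total=6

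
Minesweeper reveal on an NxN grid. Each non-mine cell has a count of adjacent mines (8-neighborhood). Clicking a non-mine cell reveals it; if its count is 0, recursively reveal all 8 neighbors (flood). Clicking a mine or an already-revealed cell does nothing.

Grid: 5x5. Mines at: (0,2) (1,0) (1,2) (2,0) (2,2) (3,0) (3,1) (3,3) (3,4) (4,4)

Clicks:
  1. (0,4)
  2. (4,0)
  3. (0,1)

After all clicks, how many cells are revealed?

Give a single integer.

Click 1 (0,4) count=0: revealed 6 new [(0,3) (0,4) (1,3) (1,4) (2,3) (2,4)] -> total=6
Click 2 (4,0) count=2: revealed 1 new [(4,0)] -> total=7
Click 3 (0,1) count=3: revealed 1 new [(0,1)] -> total=8

Answer: 8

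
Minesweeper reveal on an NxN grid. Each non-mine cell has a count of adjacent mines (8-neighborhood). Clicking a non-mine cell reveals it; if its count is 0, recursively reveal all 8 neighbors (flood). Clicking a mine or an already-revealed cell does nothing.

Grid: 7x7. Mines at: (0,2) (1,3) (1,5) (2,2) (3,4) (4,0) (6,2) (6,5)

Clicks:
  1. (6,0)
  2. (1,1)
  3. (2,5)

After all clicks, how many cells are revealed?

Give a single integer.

Answer: 6

Derivation:
Click 1 (6,0) count=0: revealed 4 new [(5,0) (5,1) (6,0) (6,1)] -> total=4
Click 2 (1,1) count=2: revealed 1 new [(1,1)] -> total=5
Click 3 (2,5) count=2: revealed 1 new [(2,5)] -> total=6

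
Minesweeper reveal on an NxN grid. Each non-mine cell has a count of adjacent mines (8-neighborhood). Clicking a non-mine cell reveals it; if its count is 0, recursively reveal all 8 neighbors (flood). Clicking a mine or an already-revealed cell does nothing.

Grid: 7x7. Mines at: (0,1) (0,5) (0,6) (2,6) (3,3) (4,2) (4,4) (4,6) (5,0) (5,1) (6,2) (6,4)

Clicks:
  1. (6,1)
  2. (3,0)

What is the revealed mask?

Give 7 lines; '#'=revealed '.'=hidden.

Answer: .......
###....
###....
###....
##.....
.......
.#.....

Derivation:
Click 1 (6,1) count=3: revealed 1 new [(6,1)] -> total=1
Click 2 (3,0) count=0: revealed 11 new [(1,0) (1,1) (1,2) (2,0) (2,1) (2,2) (3,0) (3,1) (3,2) (4,0) (4,1)] -> total=12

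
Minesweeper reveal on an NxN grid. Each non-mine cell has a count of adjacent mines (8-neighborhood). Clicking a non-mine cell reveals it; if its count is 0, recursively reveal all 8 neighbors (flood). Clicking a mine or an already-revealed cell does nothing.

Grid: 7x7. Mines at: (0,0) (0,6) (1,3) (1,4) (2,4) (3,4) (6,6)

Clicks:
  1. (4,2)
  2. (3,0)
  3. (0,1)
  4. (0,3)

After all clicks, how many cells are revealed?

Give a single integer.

Answer: 31

Derivation:
Click 1 (4,2) count=0: revealed 29 new [(1,0) (1,1) (1,2) (2,0) (2,1) (2,2) (2,3) (3,0) (3,1) (3,2) (3,3) (4,0) (4,1) (4,2) (4,3) (4,4) (4,5) (5,0) (5,1) (5,2) (5,3) (5,4) (5,5) (6,0) (6,1) (6,2) (6,3) (6,4) (6,5)] -> total=29
Click 2 (3,0) count=0: revealed 0 new [(none)] -> total=29
Click 3 (0,1) count=1: revealed 1 new [(0,1)] -> total=30
Click 4 (0,3) count=2: revealed 1 new [(0,3)] -> total=31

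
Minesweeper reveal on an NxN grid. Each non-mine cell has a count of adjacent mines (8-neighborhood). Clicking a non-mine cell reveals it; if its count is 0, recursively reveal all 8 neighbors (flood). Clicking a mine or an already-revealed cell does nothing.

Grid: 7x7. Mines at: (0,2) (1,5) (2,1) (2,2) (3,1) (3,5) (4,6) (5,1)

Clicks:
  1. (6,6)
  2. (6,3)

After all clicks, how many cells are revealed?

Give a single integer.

Answer: 17

Derivation:
Click 1 (6,6) count=0: revealed 17 new [(3,2) (3,3) (3,4) (4,2) (4,3) (4,4) (4,5) (5,2) (5,3) (5,4) (5,5) (5,6) (6,2) (6,3) (6,4) (6,5) (6,6)] -> total=17
Click 2 (6,3) count=0: revealed 0 new [(none)] -> total=17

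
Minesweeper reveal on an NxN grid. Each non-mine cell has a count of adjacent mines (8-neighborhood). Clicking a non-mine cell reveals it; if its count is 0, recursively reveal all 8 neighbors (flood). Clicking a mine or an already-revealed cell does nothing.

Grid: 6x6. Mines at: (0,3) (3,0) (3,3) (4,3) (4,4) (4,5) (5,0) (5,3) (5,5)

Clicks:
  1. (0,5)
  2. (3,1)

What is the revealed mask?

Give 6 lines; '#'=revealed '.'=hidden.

Answer: ....##
....##
....##
.#..##
......
......

Derivation:
Click 1 (0,5) count=0: revealed 8 new [(0,4) (0,5) (1,4) (1,5) (2,4) (2,5) (3,4) (3,5)] -> total=8
Click 2 (3,1) count=1: revealed 1 new [(3,1)] -> total=9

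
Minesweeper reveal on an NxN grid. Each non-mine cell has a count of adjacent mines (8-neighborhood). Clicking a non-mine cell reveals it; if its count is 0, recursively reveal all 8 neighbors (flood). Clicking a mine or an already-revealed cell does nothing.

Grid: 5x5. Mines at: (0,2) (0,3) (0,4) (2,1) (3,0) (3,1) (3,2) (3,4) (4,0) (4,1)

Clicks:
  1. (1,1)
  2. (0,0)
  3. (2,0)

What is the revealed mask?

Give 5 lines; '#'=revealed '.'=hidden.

Answer: ##...
##...
#....
.....
.....

Derivation:
Click 1 (1,1) count=2: revealed 1 new [(1,1)] -> total=1
Click 2 (0,0) count=0: revealed 3 new [(0,0) (0,1) (1,0)] -> total=4
Click 3 (2,0) count=3: revealed 1 new [(2,0)] -> total=5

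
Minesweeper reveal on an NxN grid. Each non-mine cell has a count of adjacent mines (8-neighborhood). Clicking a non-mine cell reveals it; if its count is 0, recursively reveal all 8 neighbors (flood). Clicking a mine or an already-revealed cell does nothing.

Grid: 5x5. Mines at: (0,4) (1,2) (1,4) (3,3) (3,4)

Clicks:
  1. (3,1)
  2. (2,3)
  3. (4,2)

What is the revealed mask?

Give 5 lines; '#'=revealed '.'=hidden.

Click 1 (3,1) count=0: revealed 13 new [(0,0) (0,1) (1,0) (1,1) (2,0) (2,1) (2,2) (3,0) (3,1) (3,2) (4,0) (4,1) (4,2)] -> total=13
Click 2 (2,3) count=4: revealed 1 new [(2,3)] -> total=14
Click 3 (4,2) count=1: revealed 0 new [(none)] -> total=14

Answer: ##...
##...
####.
###..
###..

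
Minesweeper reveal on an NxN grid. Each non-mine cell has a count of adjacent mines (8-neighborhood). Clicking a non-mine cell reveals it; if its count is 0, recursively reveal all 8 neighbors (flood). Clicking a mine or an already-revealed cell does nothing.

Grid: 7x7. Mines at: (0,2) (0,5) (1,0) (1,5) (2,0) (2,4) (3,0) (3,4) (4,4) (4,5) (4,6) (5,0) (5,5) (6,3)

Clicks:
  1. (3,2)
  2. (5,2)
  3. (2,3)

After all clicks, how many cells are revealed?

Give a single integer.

Click 1 (3,2) count=0: revealed 15 new [(1,1) (1,2) (1,3) (2,1) (2,2) (2,3) (3,1) (3,2) (3,3) (4,1) (4,2) (4,3) (5,1) (5,2) (5,3)] -> total=15
Click 2 (5,2) count=1: revealed 0 new [(none)] -> total=15
Click 3 (2,3) count=2: revealed 0 new [(none)] -> total=15

Answer: 15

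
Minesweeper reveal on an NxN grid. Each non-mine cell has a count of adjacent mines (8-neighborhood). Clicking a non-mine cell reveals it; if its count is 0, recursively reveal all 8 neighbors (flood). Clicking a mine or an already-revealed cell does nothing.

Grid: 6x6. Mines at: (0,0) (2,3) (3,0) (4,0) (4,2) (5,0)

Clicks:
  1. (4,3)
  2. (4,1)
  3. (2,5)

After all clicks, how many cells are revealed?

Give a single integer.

Answer: 22

Derivation:
Click 1 (4,3) count=1: revealed 1 new [(4,3)] -> total=1
Click 2 (4,1) count=4: revealed 1 new [(4,1)] -> total=2
Click 3 (2,5) count=0: revealed 20 new [(0,1) (0,2) (0,3) (0,4) (0,5) (1,1) (1,2) (1,3) (1,4) (1,5) (2,4) (2,5) (3,3) (3,4) (3,5) (4,4) (4,5) (5,3) (5,4) (5,5)] -> total=22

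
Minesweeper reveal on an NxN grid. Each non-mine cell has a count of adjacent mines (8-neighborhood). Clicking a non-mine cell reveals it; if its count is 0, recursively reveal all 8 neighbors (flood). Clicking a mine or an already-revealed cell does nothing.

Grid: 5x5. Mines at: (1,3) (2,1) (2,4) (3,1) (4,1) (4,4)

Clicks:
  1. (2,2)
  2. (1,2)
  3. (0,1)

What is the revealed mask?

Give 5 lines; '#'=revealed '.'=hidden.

Answer: ###..
###..
..#..
.....
.....

Derivation:
Click 1 (2,2) count=3: revealed 1 new [(2,2)] -> total=1
Click 2 (1,2) count=2: revealed 1 new [(1,2)] -> total=2
Click 3 (0,1) count=0: revealed 5 new [(0,0) (0,1) (0,2) (1,0) (1,1)] -> total=7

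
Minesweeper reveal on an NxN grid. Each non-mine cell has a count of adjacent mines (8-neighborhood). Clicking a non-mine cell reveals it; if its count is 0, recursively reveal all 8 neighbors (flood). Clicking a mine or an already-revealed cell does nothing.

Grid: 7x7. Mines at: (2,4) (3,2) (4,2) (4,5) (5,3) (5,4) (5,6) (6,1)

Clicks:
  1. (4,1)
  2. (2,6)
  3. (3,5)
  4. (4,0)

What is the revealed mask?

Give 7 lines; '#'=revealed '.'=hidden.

Answer: #######
#######
####.##
##...##
##.....
##.....
.......

Derivation:
Click 1 (4,1) count=2: revealed 1 new [(4,1)] -> total=1
Click 2 (2,6) count=0: revealed 27 new [(0,0) (0,1) (0,2) (0,3) (0,4) (0,5) (0,6) (1,0) (1,1) (1,2) (1,3) (1,4) (1,5) (1,6) (2,0) (2,1) (2,2) (2,3) (2,5) (2,6) (3,0) (3,1) (3,5) (3,6) (4,0) (5,0) (5,1)] -> total=28
Click 3 (3,5) count=2: revealed 0 new [(none)] -> total=28
Click 4 (4,0) count=0: revealed 0 new [(none)] -> total=28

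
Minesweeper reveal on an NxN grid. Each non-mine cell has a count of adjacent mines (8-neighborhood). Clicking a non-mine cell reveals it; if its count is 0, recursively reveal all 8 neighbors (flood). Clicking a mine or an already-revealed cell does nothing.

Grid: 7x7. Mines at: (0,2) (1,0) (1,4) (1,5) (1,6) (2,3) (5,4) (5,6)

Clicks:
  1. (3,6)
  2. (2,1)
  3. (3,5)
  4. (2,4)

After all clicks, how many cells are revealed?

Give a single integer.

Answer: 10

Derivation:
Click 1 (3,6) count=0: revealed 9 new [(2,4) (2,5) (2,6) (3,4) (3,5) (3,6) (4,4) (4,5) (4,6)] -> total=9
Click 2 (2,1) count=1: revealed 1 new [(2,1)] -> total=10
Click 3 (3,5) count=0: revealed 0 new [(none)] -> total=10
Click 4 (2,4) count=3: revealed 0 new [(none)] -> total=10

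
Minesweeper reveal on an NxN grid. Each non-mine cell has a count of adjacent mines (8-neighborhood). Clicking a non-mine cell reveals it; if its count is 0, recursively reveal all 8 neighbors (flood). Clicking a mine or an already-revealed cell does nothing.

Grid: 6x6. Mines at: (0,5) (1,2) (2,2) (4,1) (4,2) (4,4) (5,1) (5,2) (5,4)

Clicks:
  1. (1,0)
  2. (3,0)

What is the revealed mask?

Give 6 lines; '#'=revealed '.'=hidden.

Click 1 (1,0) count=0: revealed 8 new [(0,0) (0,1) (1,0) (1,1) (2,0) (2,1) (3,0) (3,1)] -> total=8
Click 2 (3,0) count=1: revealed 0 new [(none)] -> total=8

Answer: ##....
##....
##....
##....
......
......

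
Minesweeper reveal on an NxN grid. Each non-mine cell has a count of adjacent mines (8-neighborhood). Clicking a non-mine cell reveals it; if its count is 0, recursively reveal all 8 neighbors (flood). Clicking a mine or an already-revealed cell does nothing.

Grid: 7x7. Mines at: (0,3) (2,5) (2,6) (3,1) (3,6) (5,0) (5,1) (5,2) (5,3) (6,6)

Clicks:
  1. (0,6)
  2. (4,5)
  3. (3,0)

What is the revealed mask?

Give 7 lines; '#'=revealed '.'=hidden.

Answer: ....###
....###
.......
#......
.....#.
.......
.......

Derivation:
Click 1 (0,6) count=0: revealed 6 new [(0,4) (0,5) (0,6) (1,4) (1,5) (1,6)] -> total=6
Click 2 (4,5) count=1: revealed 1 new [(4,5)] -> total=7
Click 3 (3,0) count=1: revealed 1 new [(3,0)] -> total=8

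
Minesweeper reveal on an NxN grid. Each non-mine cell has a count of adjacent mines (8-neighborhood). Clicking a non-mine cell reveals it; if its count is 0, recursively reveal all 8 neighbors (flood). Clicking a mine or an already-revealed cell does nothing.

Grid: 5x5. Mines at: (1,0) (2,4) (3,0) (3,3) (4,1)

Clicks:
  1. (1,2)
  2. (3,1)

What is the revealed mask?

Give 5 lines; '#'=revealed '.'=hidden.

Click 1 (1,2) count=0: revealed 11 new [(0,1) (0,2) (0,3) (0,4) (1,1) (1,2) (1,3) (1,4) (2,1) (2,2) (2,3)] -> total=11
Click 2 (3,1) count=2: revealed 1 new [(3,1)] -> total=12

Answer: .####
.####
.###.
.#...
.....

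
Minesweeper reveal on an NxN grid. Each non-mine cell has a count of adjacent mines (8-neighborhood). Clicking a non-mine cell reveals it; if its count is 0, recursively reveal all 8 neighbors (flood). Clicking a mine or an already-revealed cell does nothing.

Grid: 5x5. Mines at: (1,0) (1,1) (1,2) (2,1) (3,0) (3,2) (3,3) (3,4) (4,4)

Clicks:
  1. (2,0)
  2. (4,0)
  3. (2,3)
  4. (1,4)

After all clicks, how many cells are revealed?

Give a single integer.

Answer: 8

Derivation:
Click 1 (2,0) count=4: revealed 1 new [(2,0)] -> total=1
Click 2 (4,0) count=1: revealed 1 new [(4,0)] -> total=2
Click 3 (2,3) count=4: revealed 1 new [(2,3)] -> total=3
Click 4 (1,4) count=0: revealed 5 new [(0,3) (0,4) (1,3) (1,4) (2,4)] -> total=8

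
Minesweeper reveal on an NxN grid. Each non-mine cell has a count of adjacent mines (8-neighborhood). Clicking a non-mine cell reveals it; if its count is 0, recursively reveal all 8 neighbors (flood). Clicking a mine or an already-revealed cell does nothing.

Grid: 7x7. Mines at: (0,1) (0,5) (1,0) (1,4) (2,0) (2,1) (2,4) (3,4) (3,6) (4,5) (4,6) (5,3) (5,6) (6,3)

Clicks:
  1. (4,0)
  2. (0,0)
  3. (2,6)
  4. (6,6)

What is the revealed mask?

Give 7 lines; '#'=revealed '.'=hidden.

Answer: #......
.......
......#
###....
###....
###....
###...#

Derivation:
Click 1 (4,0) count=0: revealed 12 new [(3,0) (3,1) (3,2) (4,0) (4,1) (4,2) (5,0) (5,1) (5,2) (6,0) (6,1) (6,2)] -> total=12
Click 2 (0,0) count=2: revealed 1 new [(0,0)] -> total=13
Click 3 (2,6) count=1: revealed 1 new [(2,6)] -> total=14
Click 4 (6,6) count=1: revealed 1 new [(6,6)] -> total=15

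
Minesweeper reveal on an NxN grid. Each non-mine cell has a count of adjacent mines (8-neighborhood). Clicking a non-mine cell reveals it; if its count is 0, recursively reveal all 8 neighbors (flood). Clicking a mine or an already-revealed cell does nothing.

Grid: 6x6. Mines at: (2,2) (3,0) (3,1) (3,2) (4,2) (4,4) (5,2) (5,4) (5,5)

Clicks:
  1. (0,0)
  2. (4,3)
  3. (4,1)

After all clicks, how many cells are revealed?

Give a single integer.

Answer: 22

Derivation:
Click 1 (0,0) count=0: revealed 20 new [(0,0) (0,1) (0,2) (0,3) (0,4) (0,5) (1,0) (1,1) (1,2) (1,3) (1,4) (1,5) (2,0) (2,1) (2,3) (2,4) (2,5) (3,3) (3,4) (3,5)] -> total=20
Click 2 (4,3) count=5: revealed 1 new [(4,3)] -> total=21
Click 3 (4,1) count=5: revealed 1 new [(4,1)] -> total=22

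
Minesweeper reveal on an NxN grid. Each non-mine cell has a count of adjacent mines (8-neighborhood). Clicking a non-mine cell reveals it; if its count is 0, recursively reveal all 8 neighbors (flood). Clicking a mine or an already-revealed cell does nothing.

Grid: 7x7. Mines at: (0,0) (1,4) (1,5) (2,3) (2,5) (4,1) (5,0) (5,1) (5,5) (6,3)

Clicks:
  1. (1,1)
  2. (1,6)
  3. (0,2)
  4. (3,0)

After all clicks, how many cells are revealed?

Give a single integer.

Answer: 8

Derivation:
Click 1 (1,1) count=1: revealed 1 new [(1,1)] -> total=1
Click 2 (1,6) count=2: revealed 1 new [(1,6)] -> total=2
Click 3 (0,2) count=0: revealed 5 new [(0,1) (0,2) (0,3) (1,2) (1,3)] -> total=7
Click 4 (3,0) count=1: revealed 1 new [(3,0)] -> total=8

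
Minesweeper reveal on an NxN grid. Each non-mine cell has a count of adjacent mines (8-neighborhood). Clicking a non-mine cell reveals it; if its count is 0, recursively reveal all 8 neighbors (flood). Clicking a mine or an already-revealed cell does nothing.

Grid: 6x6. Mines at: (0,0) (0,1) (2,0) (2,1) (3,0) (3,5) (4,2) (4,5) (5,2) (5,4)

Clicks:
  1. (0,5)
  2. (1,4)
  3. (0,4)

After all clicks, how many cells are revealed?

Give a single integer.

Answer: 15

Derivation:
Click 1 (0,5) count=0: revealed 15 new [(0,2) (0,3) (0,4) (0,5) (1,2) (1,3) (1,4) (1,5) (2,2) (2,3) (2,4) (2,5) (3,2) (3,3) (3,4)] -> total=15
Click 2 (1,4) count=0: revealed 0 new [(none)] -> total=15
Click 3 (0,4) count=0: revealed 0 new [(none)] -> total=15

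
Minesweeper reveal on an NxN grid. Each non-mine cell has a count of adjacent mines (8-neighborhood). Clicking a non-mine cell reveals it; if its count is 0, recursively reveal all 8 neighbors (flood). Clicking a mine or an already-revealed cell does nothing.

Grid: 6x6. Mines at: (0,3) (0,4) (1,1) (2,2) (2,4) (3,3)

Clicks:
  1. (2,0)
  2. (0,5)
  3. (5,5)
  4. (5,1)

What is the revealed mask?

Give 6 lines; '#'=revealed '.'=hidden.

Click 1 (2,0) count=1: revealed 1 new [(2,0)] -> total=1
Click 2 (0,5) count=1: revealed 1 new [(0,5)] -> total=2
Click 3 (5,5) count=0: revealed 18 new [(2,1) (3,0) (3,1) (3,2) (3,4) (3,5) (4,0) (4,1) (4,2) (4,3) (4,4) (4,5) (5,0) (5,1) (5,2) (5,3) (5,4) (5,5)] -> total=20
Click 4 (5,1) count=0: revealed 0 new [(none)] -> total=20

Answer: .....#
......
##....
###.##
######
######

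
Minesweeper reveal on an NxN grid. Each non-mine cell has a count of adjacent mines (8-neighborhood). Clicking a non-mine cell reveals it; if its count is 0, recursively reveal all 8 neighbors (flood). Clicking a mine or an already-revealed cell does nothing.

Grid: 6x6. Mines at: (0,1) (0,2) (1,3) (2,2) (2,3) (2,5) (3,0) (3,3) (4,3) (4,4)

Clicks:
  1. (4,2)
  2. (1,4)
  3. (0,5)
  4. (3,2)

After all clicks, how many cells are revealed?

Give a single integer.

Click 1 (4,2) count=2: revealed 1 new [(4,2)] -> total=1
Click 2 (1,4) count=3: revealed 1 new [(1,4)] -> total=2
Click 3 (0,5) count=0: revealed 3 new [(0,4) (0,5) (1,5)] -> total=5
Click 4 (3,2) count=4: revealed 1 new [(3,2)] -> total=6

Answer: 6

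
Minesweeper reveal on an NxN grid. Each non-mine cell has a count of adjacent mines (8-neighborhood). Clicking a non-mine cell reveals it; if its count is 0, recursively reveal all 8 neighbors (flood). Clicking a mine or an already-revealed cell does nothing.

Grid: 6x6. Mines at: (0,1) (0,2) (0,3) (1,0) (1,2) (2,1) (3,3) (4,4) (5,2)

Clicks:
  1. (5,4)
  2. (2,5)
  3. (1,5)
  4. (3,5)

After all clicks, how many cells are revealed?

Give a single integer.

Click 1 (5,4) count=1: revealed 1 new [(5,4)] -> total=1
Click 2 (2,5) count=0: revealed 8 new [(0,4) (0,5) (1,4) (1,5) (2,4) (2,5) (3,4) (3,5)] -> total=9
Click 3 (1,5) count=0: revealed 0 new [(none)] -> total=9
Click 4 (3,5) count=1: revealed 0 new [(none)] -> total=9

Answer: 9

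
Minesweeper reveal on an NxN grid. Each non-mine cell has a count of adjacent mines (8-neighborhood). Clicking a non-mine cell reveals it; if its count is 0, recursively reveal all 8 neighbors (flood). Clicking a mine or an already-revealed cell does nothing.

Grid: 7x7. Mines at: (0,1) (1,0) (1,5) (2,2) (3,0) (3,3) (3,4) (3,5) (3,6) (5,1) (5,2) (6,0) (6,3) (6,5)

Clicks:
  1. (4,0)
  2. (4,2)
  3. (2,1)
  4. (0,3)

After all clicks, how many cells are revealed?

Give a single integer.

Click 1 (4,0) count=2: revealed 1 new [(4,0)] -> total=1
Click 2 (4,2) count=3: revealed 1 new [(4,2)] -> total=2
Click 3 (2,1) count=3: revealed 1 new [(2,1)] -> total=3
Click 4 (0,3) count=0: revealed 6 new [(0,2) (0,3) (0,4) (1,2) (1,3) (1,4)] -> total=9

Answer: 9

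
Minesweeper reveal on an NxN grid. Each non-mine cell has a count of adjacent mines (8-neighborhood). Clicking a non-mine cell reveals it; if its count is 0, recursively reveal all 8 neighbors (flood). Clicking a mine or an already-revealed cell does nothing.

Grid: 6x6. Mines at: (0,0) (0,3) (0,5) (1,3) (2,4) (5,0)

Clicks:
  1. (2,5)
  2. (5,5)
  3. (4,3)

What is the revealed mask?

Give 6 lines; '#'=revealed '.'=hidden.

Click 1 (2,5) count=1: revealed 1 new [(2,5)] -> total=1
Click 2 (5,5) count=0: revealed 24 new [(1,0) (1,1) (1,2) (2,0) (2,1) (2,2) (2,3) (3,0) (3,1) (3,2) (3,3) (3,4) (3,5) (4,0) (4,1) (4,2) (4,3) (4,4) (4,5) (5,1) (5,2) (5,3) (5,4) (5,5)] -> total=25
Click 3 (4,3) count=0: revealed 0 new [(none)] -> total=25

Answer: ......
###...
####.#
######
######
.#####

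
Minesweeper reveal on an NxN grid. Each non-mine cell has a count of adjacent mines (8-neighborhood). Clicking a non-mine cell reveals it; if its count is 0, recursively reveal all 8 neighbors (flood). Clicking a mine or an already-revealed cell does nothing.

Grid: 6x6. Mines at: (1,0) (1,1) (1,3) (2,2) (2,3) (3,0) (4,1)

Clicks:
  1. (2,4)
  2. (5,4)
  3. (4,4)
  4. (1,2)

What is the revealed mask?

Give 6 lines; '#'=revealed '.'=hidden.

Answer: ....##
..#.##
....##
..####
..####
..####

Derivation:
Click 1 (2,4) count=2: revealed 1 new [(2,4)] -> total=1
Click 2 (5,4) count=0: revealed 17 new [(0,4) (0,5) (1,4) (1,5) (2,5) (3,2) (3,3) (3,4) (3,5) (4,2) (4,3) (4,4) (4,5) (5,2) (5,3) (5,4) (5,5)] -> total=18
Click 3 (4,4) count=0: revealed 0 new [(none)] -> total=18
Click 4 (1,2) count=4: revealed 1 new [(1,2)] -> total=19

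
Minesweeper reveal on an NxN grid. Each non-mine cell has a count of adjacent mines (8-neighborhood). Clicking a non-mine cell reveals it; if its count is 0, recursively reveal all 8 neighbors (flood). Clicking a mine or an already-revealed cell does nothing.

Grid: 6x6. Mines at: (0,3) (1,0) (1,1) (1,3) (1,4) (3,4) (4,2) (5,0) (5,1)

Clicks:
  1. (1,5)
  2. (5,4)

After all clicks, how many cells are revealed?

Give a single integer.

Answer: 7

Derivation:
Click 1 (1,5) count=1: revealed 1 new [(1,5)] -> total=1
Click 2 (5,4) count=0: revealed 6 new [(4,3) (4,4) (4,5) (5,3) (5,4) (5,5)] -> total=7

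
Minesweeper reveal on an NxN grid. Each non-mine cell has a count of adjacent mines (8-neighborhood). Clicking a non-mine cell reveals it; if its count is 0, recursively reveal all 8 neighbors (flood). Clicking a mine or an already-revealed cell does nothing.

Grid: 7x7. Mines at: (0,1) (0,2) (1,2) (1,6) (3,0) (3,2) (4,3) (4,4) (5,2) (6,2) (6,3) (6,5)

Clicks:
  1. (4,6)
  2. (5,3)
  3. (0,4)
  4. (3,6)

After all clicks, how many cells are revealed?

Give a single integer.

Answer: 19

Derivation:
Click 1 (4,6) count=0: revealed 8 new [(2,5) (2,6) (3,5) (3,6) (4,5) (4,6) (5,5) (5,6)] -> total=8
Click 2 (5,3) count=5: revealed 1 new [(5,3)] -> total=9
Click 3 (0,4) count=0: revealed 10 new [(0,3) (0,4) (0,5) (1,3) (1,4) (1,5) (2,3) (2,4) (3,3) (3,4)] -> total=19
Click 4 (3,6) count=0: revealed 0 new [(none)] -> total=19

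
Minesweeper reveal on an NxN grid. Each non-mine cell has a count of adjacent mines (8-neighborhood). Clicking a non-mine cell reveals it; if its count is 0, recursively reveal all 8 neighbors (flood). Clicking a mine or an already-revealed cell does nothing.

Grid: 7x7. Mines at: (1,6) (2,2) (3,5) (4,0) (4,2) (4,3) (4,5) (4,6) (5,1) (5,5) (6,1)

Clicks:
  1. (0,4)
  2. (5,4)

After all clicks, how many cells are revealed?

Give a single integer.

Click 1 (0,4) count=0: revealed 19 new [(0,0) (0,1) (0,2) (0,3) (0,4) (0,5) (1,0) (1,1) (1,2) (1,3) (1,4) (1,5) (2,0) (2,1) (2,3) (2,4) (2,5) (3,0) (3,1)] -> total=19
Click 2 (5,4) count=3: revealed 1 new [(5,4)] -> total=20

Answer: 20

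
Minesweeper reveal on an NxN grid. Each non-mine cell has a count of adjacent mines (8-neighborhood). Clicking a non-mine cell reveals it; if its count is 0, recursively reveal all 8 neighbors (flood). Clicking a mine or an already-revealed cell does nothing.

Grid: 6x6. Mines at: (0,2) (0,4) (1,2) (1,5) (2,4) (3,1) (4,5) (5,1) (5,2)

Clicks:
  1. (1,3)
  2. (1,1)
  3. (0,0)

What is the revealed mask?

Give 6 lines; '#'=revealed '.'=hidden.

Click 1 (1,3) count=4: revealed 1 new [(1,3)] -> total=1
Click 2 (1,1) count=2: revealed 1 new [(1,1)] -> total=2
Click 3 (0,0) count=0: revealed 5 new [(0,0) (0,1) (1,0) (2,0) (2,1)] -> total=7

Answer: ##....
##.#..
##....
......
......
......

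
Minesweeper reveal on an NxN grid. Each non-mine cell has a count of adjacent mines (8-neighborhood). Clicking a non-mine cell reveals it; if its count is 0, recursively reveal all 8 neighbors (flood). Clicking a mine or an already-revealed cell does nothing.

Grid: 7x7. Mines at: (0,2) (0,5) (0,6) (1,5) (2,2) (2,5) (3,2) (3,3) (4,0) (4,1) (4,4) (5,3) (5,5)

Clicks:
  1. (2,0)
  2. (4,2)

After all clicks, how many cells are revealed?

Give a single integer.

Answer: 9

Derivation:
Click 1 (2,0) count=0: revealed 8 new [(0,0) (0,1) (1,0) (1,1) (2,0) (2,1) (3,0) (3,1)] -> total=8
Click 2 (4,2) count=4: revealed 1 new [(4,2)] -> total=9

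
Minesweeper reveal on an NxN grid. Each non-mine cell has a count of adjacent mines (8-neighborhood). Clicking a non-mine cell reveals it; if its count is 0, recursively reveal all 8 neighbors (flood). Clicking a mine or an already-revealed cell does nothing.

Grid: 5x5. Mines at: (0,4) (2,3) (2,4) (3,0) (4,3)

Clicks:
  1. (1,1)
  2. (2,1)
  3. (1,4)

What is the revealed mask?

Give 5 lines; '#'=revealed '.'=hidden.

Answer: ####.
#####
###..
.....
.....

Derivation:
Click 1 (1,1) count=0: revealed 11 new [(0,0) (0,1) (0,2) (0,3) (1,0) (1,1) (1,2) (1,3) (2,0) (2,1) (2,2)] -> total=11
Click 2 (2,1) count=1: revealed 0 new [(none)] -> total=11
Click 3 (1,4) count=3: revealed 1 new [(1,4)] -> total=12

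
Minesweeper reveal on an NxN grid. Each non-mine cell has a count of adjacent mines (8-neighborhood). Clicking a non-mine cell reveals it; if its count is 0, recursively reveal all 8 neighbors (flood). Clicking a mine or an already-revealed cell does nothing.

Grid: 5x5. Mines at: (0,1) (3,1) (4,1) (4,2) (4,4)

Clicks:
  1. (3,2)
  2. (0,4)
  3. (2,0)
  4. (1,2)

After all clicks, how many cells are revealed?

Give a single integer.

Click 1 (3,2) count=3: revealed 1 new [(3,2)] -> total=1
Click 2 (0,4) count=0: revealed 11 new [(0,2) (0,3) (0,4) (1,2) (1,3) (1,4) (2,2) (2,3) (2,4) (3,3) (3,4)] -> total=12
Click 3 (2,0) count=1: revealed 1 new [(2,0)] -> total=13
Click 4 (1,2) count=1: revealed 0 new [(none)] -> total=13

Answer: 13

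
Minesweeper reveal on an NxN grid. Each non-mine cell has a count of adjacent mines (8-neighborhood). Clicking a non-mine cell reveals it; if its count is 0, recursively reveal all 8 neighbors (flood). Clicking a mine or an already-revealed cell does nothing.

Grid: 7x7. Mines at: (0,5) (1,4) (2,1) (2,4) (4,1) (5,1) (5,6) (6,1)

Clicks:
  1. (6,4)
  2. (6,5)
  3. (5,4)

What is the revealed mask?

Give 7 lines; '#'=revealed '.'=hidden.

Answer: .......
.......
.......
..####.
..####.
..####.
..####.

Derivation:
Click 1 (6,4) count=0: revealed 16 new [(3,2) (3,3) (3,4) (3,5) (4,2) (4,3) (4,4) (4,5) (5,2) (5,3) (5,4) (5,5) (6,2) (6,3) (6,4) (6,5)] -> total=16
Click 2 (6,5) count=1: revealed 0 new [(none)] -> total=16
Click 3 (5,4) count=0: revealed 0 new [(none)] -> total=16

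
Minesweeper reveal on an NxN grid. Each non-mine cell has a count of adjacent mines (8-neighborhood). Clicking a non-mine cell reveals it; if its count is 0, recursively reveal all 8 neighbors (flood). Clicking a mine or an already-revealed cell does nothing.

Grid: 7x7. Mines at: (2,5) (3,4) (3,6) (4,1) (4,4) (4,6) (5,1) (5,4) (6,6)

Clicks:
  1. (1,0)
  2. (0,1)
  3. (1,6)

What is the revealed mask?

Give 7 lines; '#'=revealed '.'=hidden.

Click 1 (1,0) count=0: revealed 23 new [(0,0) (0,1) (0,2) (0,3) (0,4) (0,5) (0,6) (1,0) (1,1) (1,2) (1,3) (1,4) (1,5) (1,6) (2,0) (2,1) (2,2) (2,3) (2,4) (3,0) (3,1) (3,2) (3,3)] -> total=23
Click 2 (0,1) count=0: revealed 0 new [(none)] -> total=23
Click 3 (1,6) count=1: revealed 0 new [(none)] -> total=23

Answer: #######
#######
#####..
####...
.......
.......
.......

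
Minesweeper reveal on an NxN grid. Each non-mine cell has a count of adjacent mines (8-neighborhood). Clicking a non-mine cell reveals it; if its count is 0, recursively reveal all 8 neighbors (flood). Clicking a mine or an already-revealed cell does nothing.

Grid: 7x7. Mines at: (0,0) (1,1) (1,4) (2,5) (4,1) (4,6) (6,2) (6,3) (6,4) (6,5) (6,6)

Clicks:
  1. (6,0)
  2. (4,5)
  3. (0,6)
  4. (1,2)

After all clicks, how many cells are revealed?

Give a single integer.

Answer: 10

Derivation:
Click 1 (6,0) count=0: revealed 4 new [(5,0) (5,1) (6,0) (6,1)] -> total=4
Click 2 (4,5) count=1: revealed 1 new [(4,5)] -> total=5
Click 3 (0,6) count=0: revealed 4 new [(0,5) (0,6) (1,5) (1,6)] -> total=9
Click 4 (1,2) count=1: revealed 1 new [(1,2)] -> total=10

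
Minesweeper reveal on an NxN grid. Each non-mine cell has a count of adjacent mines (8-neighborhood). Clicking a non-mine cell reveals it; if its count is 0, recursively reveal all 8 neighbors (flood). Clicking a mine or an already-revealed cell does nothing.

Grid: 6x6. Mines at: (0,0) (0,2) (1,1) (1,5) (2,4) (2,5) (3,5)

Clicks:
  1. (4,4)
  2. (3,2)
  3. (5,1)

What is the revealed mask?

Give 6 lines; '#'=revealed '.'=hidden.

Click 1 (4,4) count=1: revealed 1 new [(4,4)] -> total=1
Click 2 (3,2) count=0: revealed 20 new [(2,0) (2,1) (2,2) (2,3) (3,0) (3,1) (3,2) (3,3) (3,4) (4,0) (4,1) (4,2) (4,3) (4,5) (5,0) (5,1) (5,2) (5,3) (5,4) (5,5)] -> total=21
Click 3 (5,1) count=0: revealed 0 new [(none)] -> total=21

Answer: ......
......
####..
#####.
######
######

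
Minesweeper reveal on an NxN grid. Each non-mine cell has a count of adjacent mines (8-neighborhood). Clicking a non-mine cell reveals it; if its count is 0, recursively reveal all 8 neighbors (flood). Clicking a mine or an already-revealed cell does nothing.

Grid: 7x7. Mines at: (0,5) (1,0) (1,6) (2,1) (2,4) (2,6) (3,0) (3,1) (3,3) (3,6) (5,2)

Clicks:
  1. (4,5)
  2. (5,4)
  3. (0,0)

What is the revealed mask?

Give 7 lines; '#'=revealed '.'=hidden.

Answer: #......
.......
.......
.......
...####
...####
...####

Derivation:
Click 1 (4,5) count=1: revealed 1 new [(4,5)] -> total=1
Click 2 (5,4) count=0: revealed 11 new [(4,3) (4,4) (4,6) (5,3) (5,4) (5,5) (5,6) (6,3) (6,4) (6,5) (6,6)] -> total=12
Click 3 (0,0) count=1: revealed 1 new [(0,0)] -> total=13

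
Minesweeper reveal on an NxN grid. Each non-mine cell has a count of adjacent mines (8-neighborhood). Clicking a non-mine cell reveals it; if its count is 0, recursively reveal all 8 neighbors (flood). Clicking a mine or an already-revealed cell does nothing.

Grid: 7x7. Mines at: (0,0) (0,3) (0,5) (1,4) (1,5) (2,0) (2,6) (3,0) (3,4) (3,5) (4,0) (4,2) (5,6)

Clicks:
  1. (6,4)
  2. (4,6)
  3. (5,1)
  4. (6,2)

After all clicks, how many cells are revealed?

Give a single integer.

Click 1 (6,4) count=0: revealed 15 new [(4,3) (4,4) (4,5) (5,0) (5,1) (5,2) (5,3) (5,4) (5,5) (6,0) (6,1) (6,2) (6,3) (6,4) (6,5)] -> total=15
Click 2 (4,6) count=2: revealed 1 new [(4,6)] -> total=16
Click 3 (5,1) count=2: revealed 0 new [(none)] -> total=16
Click 4 (6,2) count=0: revealed 0 new [(none)] -> total=16

Answer: 16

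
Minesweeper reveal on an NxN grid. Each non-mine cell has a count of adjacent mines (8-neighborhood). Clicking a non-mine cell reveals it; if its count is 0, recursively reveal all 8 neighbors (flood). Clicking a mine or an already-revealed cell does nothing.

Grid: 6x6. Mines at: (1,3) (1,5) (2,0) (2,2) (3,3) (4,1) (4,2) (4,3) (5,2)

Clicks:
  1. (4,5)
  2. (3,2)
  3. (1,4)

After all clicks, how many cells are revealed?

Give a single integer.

Click 1 (4,5) count=0: revealed 8 new [(2,4) (2,5) (3,4) (3,5) (4,4) (4,5) (5,4) (5,5)] -> total=8
Click 2 (3,2) count=5: revealed 1 new [(3,2)] -> total=9
Click 3 (1,4) count=2: revealed 1 new [(1,4)] -> total=10

Answer: 10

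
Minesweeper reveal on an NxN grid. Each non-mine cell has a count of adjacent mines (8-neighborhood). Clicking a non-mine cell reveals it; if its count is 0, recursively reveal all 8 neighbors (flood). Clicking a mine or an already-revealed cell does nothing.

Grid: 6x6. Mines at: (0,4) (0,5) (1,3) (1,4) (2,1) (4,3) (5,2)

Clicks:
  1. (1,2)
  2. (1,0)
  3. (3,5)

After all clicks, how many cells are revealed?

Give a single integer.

Answer: 10

Derivation:
Click 1 (1,2) count=2: revealed 1 new [(1,2)] -> total=1
Click 2 (1,0) count=1: revealed 1 new [(1,0)] -> total=2
Click 3 (3,5) count=0: revealed 8 new [(2,4) (2,5) (3,4) (3,5) (4,4) (4,5) (5,4) (5,5)] -> total=10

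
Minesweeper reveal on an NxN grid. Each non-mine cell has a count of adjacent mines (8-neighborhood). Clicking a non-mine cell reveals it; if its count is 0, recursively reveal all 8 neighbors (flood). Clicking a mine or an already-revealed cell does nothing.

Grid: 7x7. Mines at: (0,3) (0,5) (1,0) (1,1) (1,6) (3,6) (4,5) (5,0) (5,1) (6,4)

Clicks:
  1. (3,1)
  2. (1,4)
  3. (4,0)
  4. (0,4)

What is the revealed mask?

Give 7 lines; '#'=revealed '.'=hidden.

Click 1 (3,1) count=0: revealed 24 new [(1,2) (1,3) (1,4) (1,5) (2,0) (2,1) (2,2) (2,3) (2,4) (2,5) (3,0) (3,1) (3,2) (3,3) (3,4) (3,5) (4,0) (4,1) (4,2) (4,3) (4,4) (5,2) (5,3) (5,4)] -> total=24
Click 2 (1,4) count=2: revealed 0 new [(none)] -> total=24
Click 3 (4,0) count=2: revealed 0 new [(none)] -> total=24
Click 4 (0,4) count=2: revealed 1 new [(0,4)] -> total=25

Answer: ....#..
..####.
######.
######.
#####..
..###..
.......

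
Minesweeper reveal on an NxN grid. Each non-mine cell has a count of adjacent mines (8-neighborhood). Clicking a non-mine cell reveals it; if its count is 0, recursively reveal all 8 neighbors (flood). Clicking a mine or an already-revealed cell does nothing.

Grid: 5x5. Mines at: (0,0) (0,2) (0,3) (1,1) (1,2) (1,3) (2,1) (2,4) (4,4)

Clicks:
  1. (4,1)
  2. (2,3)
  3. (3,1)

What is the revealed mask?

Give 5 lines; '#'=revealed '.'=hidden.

Answer: .....
.....
...#.
####.
####.

Derivation:
Click 1 (4,1) count=0: revealed 8 new [(3,0) (3,1) (3,2) (3,3) (4,0) (4,1) (4,2) (4,3)] -> total=8
Click 2 (2,3) count=3: revealed 1 new [(2,3)] -> total=9
Click 3 (3,1) count=1: revealed 0 new [(none)] -> total=9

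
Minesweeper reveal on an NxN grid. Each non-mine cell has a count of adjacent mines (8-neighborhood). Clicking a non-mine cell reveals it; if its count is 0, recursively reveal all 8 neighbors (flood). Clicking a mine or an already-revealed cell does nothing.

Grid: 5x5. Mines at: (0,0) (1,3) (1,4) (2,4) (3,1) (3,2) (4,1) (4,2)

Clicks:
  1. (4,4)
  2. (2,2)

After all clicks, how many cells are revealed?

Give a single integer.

Answer: 5

Derivation:
Click 1 (4,4) count=0: revealed 4 new [(3,3) (3,4) (4,3) (4,4)] -> total=4
Click 2 (2,2) count=3: revealed 1 new [(2,2)] -> total=5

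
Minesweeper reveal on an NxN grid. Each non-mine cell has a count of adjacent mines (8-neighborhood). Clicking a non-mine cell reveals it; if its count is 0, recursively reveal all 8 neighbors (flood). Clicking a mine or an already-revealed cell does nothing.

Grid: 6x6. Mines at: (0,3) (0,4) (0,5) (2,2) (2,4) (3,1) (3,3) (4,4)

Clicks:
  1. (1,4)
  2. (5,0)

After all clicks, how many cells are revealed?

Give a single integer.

Click 1 (1,4) count=4: revealed 1 new [(1,4)] -> total=1
Click 2 (5,0) count=0: revealed 8 new [(4,0) (4,1) (4,2) (4,3) (5,0) (5,1) (5,2) (5,3)] -> total=9

Answer: 9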